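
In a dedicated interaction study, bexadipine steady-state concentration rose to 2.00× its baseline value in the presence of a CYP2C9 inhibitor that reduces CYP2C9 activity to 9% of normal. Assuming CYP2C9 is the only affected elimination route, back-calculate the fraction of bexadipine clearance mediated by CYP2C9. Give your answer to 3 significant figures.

0.549

Call the CYP2C9 fraction fm. After the interaction, CL_new/CL_old = fm × 0.09 + (1 − fm).
Steady-state concentration ratio = 1 / (new CL fraction), so new CL fraction = 1 / 2.00 = 0.5.
fm × 0.09 + 1 − fm = 0.5  ⇒  fm × (0.09 − 1) = −0.5  ⇒  fm = 0.549.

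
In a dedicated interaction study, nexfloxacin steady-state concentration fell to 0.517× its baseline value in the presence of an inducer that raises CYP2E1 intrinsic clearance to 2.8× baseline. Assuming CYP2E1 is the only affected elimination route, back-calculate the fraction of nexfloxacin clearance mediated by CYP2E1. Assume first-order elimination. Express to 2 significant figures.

Call the CYP2E1 fraction fm. After the interaction, CL_new/CL_old = fm × 2.8 + (1 − fm).
Steady-state concentration ratio = 1 / (new CL fraction), so new CL fraction = 1 / 0.517 = 1.934.
fm × 2.8 + 1 − fm = 1.934  ⇒  fm × (2.8 − 1) = 0.9342  ⇒  fm = 0.52.

0.52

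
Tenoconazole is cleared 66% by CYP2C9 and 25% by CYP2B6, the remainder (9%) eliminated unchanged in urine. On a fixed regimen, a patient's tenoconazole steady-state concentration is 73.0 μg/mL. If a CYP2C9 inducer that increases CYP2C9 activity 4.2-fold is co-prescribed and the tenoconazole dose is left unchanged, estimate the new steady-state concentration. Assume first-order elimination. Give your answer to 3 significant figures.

23.5 μg/mL

CYP2C9: 0.66 × 4.2 = 2.772
CYP2B6: 0.25 (unchanged)
Other: 0.09 (unchanged)
Relative clearance = 2.772 + 0.25 + 0.09 = 3.112.
Steady-state concentration ∝ 1/CL, so new value = 73.0 / 3.112 = 23.5 μg/mL.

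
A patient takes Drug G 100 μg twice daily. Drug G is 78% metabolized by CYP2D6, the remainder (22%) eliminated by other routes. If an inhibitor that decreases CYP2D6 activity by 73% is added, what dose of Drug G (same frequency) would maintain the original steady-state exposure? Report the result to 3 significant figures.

43.1 μg

CYP2D6: 0.78 × 0.27 = 0.2106
Other: 0.22 (unchanged)
Relative clearance = 0.2106 + 0.22 = 0.4306.
To maintain the same steady-state level, dose must scale with clearance: new dose = 100 × 0.4306 = 43.1 μg.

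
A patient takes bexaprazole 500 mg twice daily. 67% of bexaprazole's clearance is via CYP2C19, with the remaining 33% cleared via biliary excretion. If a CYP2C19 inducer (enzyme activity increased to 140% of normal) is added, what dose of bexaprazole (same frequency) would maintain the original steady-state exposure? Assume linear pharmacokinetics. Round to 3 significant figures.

CYP2C19: 0.67 × 1.4 = 0.938
Other: 0.33 (unchanged)
New clearance relative to baseline: 0.938 + 0.33 = 1.268.
Exposure is unchanged when dose changes in proportion to clearance. New dose = 500 mg × 1.268 = 634 mg.

634 mg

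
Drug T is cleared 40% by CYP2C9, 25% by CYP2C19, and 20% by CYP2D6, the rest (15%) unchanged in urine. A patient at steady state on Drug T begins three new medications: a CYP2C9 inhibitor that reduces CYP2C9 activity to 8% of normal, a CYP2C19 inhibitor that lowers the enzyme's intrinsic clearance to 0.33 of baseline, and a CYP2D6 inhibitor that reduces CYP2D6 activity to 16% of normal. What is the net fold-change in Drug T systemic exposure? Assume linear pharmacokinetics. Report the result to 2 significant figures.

3.4

CYP2C9: 0.4 × 0.08 = 0.032
CYP2C19: 0.25 × 0.33 = 0.0825
CYP2D6: 0.2 × 0.16 = 0.032
Other: 0.15 (unchanged)
Relative clearance = 0.032 + 0.0825 + 0.032 + 0.15 = 0.2965.
Because systemic exposure varies inversely with clearance, the combined effect is 1 / 0.2965 = 3.4.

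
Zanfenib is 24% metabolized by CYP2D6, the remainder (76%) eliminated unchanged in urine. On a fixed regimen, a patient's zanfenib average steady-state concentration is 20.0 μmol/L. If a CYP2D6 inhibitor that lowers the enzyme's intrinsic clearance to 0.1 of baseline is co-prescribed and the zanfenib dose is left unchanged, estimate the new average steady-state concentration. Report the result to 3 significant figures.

25.5 μmol/L

The CYP2D6 pathway (24% of clearance) is reduced to 0.1× activity: 0.24 × 0.1 = 0.024.
Non-CYP routes (76%) are unchanged.
New clearance relative to baseline: 0.024 + 0.76 = 0.784.
New average steady-state concentration = baseline ÷ relative clearance = 20.0 / 0.784 = 25.5 μmol/L.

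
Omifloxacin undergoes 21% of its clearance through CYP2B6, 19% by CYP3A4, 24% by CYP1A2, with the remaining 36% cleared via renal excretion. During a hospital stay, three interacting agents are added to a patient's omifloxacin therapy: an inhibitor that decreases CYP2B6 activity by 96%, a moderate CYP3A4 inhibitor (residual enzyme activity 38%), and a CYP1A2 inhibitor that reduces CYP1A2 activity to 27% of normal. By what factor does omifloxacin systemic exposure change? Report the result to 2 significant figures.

The CYP2B6 pathway (21% of clearance) falls to 0.04× activity: 0.21 × 0.04 = 0.0084.
The CYP3A4 pathway (19% of clearance) falls to 0.38× activity: 0.19 × 0.38 = 0.0722.
The CYP1A2 pathway (24% of clearance) is reduced to 0.27× activity: 0.24 × 0.27 = 0.0648.
Non-CYP routes (36%) are unchanged.
Relative clearance = 0.0084 + 0.0722 + 0.0648 + 0.36 = 0.5054.
Net systemic exposure ratio = 1 / 0.5054 = 2.0.

2.0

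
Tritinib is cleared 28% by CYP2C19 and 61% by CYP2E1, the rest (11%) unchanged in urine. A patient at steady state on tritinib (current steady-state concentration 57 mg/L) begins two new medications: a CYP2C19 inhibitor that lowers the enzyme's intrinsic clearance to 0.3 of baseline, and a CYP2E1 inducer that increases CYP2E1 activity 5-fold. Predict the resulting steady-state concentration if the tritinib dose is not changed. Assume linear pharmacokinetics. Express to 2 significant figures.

18 mg/L

The CYP2C19 pathway (28% of clearance) falls to 0.3× activity: 0.28 × 0.3 = 0.084.
The CYP2E1 pathway (61% of clearance) is boosted to 5× activity: 0.61 × 5 = 3.05.
The remaining 11% of clearance is unaffected.
New clearance relative to baseline: 0.084 + 3.05 + 0.11 = 3.244.
Steady-state concentration ∝ 1/CL: new value = 57 / 3.244 = 18 mg/L.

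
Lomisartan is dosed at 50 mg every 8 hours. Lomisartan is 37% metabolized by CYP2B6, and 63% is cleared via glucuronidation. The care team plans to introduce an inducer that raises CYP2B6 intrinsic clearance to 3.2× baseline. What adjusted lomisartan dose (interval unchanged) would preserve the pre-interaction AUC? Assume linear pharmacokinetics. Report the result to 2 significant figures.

91 mg

The CYP2B6 pathway (37% of clearance) increases to 3.2× activity: 0.37 × 3.2 = 1.184.
Non-CYP routes (63%) are unchanged.
Relative clearance = 1.184 + 0.63 = 1.814.
Exposure is unchanged when dose changes in proportion to clearance. New dose = 50 mg × 1.814 = 91 mg.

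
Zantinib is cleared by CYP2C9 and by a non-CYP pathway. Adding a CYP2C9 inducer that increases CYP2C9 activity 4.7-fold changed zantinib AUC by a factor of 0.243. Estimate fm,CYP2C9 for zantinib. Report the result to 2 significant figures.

0.84

CL'/CL = 1 / 0.243 = 4.115
4.7·fm + (1 − fm) = 4.115
fm = (4.115 − 1) / (4.7 − 1) = 0.84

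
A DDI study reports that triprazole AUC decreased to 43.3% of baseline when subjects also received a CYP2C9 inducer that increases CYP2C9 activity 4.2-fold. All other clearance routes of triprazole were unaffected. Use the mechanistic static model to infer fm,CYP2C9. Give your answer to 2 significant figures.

0.41

CL'/CL = 1 / 0.433 = 2.309
4.2·fm + (1 − fm) = 2.309
fm = (2.309 − 1) / (4.2 − 1) = 0.41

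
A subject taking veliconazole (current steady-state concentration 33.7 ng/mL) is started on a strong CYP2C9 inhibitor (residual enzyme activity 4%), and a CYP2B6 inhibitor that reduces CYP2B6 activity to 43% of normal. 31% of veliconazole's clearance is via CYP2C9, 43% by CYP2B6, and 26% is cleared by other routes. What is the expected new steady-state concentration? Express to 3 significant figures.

73.7 ng/mL

The CYP2C9 pathway (31% of clearance) drops to 0.04× activity: 0.31 × 0.04 = 0.0124.
The CYP2B6 pathway (43% of clearance) is reduced to 0.43× activity: 0.43 × 0.43 = 0.1849.
The remaining 26% of clearance is unaffected.
CL_new/CL_old = 0.0124 + 0.1849 + 0.26 = 0.4573.
Steady-state concentration ∝ 1/CL: new value = 33.7 / 0.4573 = 73.7 ng/mL.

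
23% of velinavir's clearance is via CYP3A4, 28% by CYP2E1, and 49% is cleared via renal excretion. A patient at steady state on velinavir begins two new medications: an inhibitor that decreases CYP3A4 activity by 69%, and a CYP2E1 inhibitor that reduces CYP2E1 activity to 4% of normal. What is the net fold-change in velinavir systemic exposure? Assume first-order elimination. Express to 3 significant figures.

1.75

The CYP3A4 pathway (23% of clearance) is reduced to 0.31× activity: 0.23 × 0.31 = 0.0713.
The CYP2E1 pathway (28% of clearance) drops to 0.04× activity: 0.28 × 0.04 = 0.0112.
Non-CYP routes (49%) are unchanged.
CL_new/CL_old = 0.0713 + 0.0112 + 0.49 = 0.5725.
Because systemic exposure varies inversely with clearance, the combined effect is 1 / 0.5725 = 1.75.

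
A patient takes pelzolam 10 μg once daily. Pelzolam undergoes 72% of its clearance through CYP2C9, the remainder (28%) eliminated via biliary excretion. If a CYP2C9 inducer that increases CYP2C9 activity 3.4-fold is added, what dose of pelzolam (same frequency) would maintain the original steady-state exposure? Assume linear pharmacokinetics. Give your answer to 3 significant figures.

The CYP2C9 pathway (72% of clearance) rises to 3.4× activity: 0.72 × 3.4 = 2.448.
The remaining 28% of clearance is unaffected.
Relative clearance = 2.448 + 0.28 = 2.728.
To maintain the same steady-state level, dose must scale with clearance: new dose = 10 × 2.728 = 27.3 μg.

27.3 μg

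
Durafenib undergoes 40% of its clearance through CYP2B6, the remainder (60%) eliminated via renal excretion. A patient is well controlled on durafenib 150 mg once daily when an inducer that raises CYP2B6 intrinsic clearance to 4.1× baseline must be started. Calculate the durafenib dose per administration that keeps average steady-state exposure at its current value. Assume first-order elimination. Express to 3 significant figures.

336 mg

The CYP2B6 pathway (40% of clearance) increases to 4.1× activity: 0.4 × 4.1 = 1.64.
The remaining 60% of clearance is unaffected.
Relative clearance = 1.64 + 0.6 = 2.24.
Exposure is unchanged when dose changes in proportion to clearance. New dose = 150 mg × 2.24 = 336 mg.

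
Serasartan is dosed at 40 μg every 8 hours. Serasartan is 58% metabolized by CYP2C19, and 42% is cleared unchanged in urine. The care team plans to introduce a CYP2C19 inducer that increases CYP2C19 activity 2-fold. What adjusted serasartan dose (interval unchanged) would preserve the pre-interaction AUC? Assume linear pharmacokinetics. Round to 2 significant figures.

63 μg

CYP2C19: 0.58 × 2 = 1.16
Other: 0.42 (unchanged)
Relative clearance = 1.16 + 0.42 = 1.58.
Exposure is unchanged when dose changes in proportion to clearance. New dose = 40 μg × 1.58 = 63 μg.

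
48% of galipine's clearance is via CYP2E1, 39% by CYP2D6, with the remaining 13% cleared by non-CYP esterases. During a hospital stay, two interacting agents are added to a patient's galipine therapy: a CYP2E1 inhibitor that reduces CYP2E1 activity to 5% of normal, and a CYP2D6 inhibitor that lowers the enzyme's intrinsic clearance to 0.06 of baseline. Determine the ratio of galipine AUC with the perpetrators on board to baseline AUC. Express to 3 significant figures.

5.64

The CYP2E1 pathway (48% of clearance) falls to 0.05× activity: 0.48 × 0.05 = 0.024.
The CYP2D6 pathway (39% of clearance) falls to 0.06× activity: 0.39 × 0.06 = 0.0234.
The remaining 13% of clearance is unaffected.
CL_new/CL_old = 0.024 + 0.0234 + 0.13 = 0.1774.
Net AUC ratio = 1 / 0.1774 = 5.64.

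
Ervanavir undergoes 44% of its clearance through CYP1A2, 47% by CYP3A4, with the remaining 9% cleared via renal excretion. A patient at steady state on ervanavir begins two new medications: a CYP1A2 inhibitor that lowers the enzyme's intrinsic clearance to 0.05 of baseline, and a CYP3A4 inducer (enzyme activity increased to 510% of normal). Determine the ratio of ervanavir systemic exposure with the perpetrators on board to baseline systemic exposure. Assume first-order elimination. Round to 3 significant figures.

CYP1A2: 0.44 × 0.05 = 0.022
CYP3A4: 0.47 × 5.1 = 2.397
Other: 0.09 (unchanged)
Relative clearance = 0.022 + 2.397 + 0.09 = 2.509.
Because systemic exposure varies inversely with clearance, the combined effect is 1 / 2.509 = 0.399.

0.399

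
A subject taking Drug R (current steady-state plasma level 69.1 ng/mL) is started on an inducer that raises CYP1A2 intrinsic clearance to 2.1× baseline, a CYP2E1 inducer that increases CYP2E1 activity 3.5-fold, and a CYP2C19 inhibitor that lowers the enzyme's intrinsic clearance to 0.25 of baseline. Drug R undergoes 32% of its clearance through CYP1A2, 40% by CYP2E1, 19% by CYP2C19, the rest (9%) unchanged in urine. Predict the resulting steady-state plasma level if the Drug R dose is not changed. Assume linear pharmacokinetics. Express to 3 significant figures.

The CYP1A2 pathway (32% of clearance) rises to 2.1× activity: 0.32 × 2.1 = 0.672.
The CYP2E1 pathway (40% of clearance) increases to 3.5× activity: 0.4 × 3.5 = 1.4.
The CYP2C19 pathway (19% of clearance) drops to 0.25× activity: 0.19 × 0.25 = 0.0475.
The remaining 9% of clearance is unaffected.
Relative clearance = 0.672 + 1.4 + 0.0475 + 0.09 = 2.2095.
Steady-state plasma level ∝ 1/CL: new value = 69.1 / 2.2095 = 31.3 ng/mL.

31.3 ng/mL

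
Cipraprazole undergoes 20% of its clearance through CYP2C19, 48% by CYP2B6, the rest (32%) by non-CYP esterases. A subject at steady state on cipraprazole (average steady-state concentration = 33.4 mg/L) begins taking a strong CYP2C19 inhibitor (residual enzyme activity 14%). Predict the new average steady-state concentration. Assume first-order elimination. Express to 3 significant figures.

40.3 mg/L

The CYP2C19 pathway (20% of clearance) drops to 0.14× activity: 0.2 × 0.14 = 0.028.
CYP2B6 (48%) and the residual 32% are unaffected.
CL_new/CL_old = 0.028 + 0.48 + 0.32 = 0.828.
Average steady-state concentration ∝ 1/CL, so new value = 33.4 / 0.828 = 40.3 mg/L.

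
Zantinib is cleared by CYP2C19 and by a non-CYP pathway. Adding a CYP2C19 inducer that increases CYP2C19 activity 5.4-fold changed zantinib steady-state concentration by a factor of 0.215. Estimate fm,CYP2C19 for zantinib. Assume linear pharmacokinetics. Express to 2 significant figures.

0.83

Write x for the fraction cleared via CYP2C19. The observed steady-state concentration change means clearance rose to 1/0.215 = 4.651 of baseline.
Setting x·5.4 + (1 − x) = 4.651 and solving: x = (4.651 − 1)/(5.4 − 1) = 0.83.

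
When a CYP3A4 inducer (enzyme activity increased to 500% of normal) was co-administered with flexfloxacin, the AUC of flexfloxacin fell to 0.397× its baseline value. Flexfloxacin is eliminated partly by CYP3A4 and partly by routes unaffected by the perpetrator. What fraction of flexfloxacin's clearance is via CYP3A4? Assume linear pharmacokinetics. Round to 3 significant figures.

Write x for the fraction cleared via CYP3A4. The observed AUC change means clearance rose to 1/0.397 = 2.519 of baseline.
Only the CYP3A4 route changed, so 2.519 = x·5 + (1 − x), giving x = 0.380.

0.380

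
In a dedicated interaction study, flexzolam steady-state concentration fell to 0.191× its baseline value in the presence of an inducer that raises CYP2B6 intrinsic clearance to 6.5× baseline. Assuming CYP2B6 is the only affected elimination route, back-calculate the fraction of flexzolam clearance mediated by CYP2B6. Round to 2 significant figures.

0.77

CL'/CL = 1 / 0.191 = 5.236
6.5·fm + (1 − fm) = 5.236
fm = (5.236 − 1) / (6.5 − 1) = 0.77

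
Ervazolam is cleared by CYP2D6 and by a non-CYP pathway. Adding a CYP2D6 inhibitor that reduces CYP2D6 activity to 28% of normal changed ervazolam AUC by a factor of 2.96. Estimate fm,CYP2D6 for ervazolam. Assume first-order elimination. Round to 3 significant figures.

Let fm be the CYP2D6 fraction. New clearance relative to baseline = fm × 0.28 + (1 − fm).
AUC ratio = 1 / (new CL fraction), so new CL fraction = 1 / 2.96 = 0.3378.
fm × 0.28 + 1 − fm = 0.3378  ⇒  fm × (0.28 − 1) = −0.6622  ⇒  fm = 0.920.

0.920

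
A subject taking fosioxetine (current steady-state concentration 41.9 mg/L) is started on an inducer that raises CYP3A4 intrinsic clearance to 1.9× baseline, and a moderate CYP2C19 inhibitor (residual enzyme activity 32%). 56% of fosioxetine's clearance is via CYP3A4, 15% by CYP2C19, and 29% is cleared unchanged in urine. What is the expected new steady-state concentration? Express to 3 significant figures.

29.9 mg/L

The CYP3A4 pathway (56% of clearance) is boosted to 1.9× activity: 0.56 × 1.9 = 1.064.
The CYP2C19 pathway (15% of clearance) falls to 0.32× activity: 0.15 × 0.32 = 0.048.
The remaining 29% of clearance is unaffected.
Relative clearance = 1.064 + 0.048 + 0.29 = 1.402.
Dividing the baseline by the relative clearance: 41.9 / 1.402 = 29.9 mg/L.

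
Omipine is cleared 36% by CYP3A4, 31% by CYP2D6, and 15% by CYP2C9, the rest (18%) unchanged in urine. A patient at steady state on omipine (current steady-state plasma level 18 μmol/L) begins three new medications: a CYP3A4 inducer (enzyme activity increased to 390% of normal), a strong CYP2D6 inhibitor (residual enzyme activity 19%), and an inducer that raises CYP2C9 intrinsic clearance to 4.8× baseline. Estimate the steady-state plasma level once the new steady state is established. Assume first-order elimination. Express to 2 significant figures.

The CYP3A4 pathway (36% of clearance) is boosted to 3.9× activity: 0.36 × 3.9 = 1.404.
The CYP2D6 pathway (31% of clearance) falls to 0.19× activity: 0.31 × 0.19 = 0.0589.
The CYP2C9 pathway (15% of clearance) increases to 4.8× activity: 0.15 × 4.8 = 0.72.
Non-CYP routes (18%) are unchanged.
CL_new/CL_old = 1.404 + 0.0589 + 0.72 + 0.18 = 2.3629.
Dividing the baseline by the relative clearance: 18 / 2.3629 = 7.6 μmol/L.

7.6 μmol/L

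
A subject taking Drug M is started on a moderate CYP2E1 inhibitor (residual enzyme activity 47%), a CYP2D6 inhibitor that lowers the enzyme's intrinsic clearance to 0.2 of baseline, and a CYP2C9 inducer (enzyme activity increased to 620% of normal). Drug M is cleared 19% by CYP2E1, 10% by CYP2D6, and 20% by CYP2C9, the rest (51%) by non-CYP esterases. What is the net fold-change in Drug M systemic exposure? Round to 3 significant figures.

0.538

The CYP2E1 pathway (19% of clearance) falls to 0.47× activity: 0.19 × 0.47 = 0.0893.
The CYP2D6 pathway (10% of clearance) drops to 0.2× activity: 0.1 × 0.2 = 0.02.
The CYP2C9 pathway (20% of clearance) rises to 6.2× activity: 0.2 × 6.2 = 1.24.
The remaining 51% of clearance is unaffected.
Relative clearance = 0.0893 + 0.02 + 1.24 + 0.51 = 1.8593.
Systemic exposure ∝ 1/CL: fold-change = 1 / 1.8593 = 0.538.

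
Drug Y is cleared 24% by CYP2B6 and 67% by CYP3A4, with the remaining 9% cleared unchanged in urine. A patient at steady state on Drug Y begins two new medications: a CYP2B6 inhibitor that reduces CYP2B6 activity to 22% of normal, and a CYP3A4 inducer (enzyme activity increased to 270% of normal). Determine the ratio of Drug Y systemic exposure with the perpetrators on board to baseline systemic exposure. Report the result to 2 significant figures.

The CYP2B6 pathway (24% of clearance) is reduced to 0.22× activity: 0.24 × 0.22 = 0.0528.
The CYP3A4 pathway (67% of clearance) increases to 2.7× activity: 0.67 × 2.7 = 1.809.
Non-CYP routes (9%) are unchanged.
Relative clearance = 0.0528 + 1.809 + 0.09 = 1.9518.
Net systemic exposure ratio = 1 / 1.9518 = 0.51.

0.51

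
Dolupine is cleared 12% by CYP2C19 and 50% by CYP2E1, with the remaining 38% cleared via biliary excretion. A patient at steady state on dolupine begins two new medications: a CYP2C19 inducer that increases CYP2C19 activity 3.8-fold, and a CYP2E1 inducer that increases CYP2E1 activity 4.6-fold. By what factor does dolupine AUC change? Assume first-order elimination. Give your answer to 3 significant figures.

The CYP2C19 pathway (12% of clearance) rises to 3.8× activity: 0.12 × 3.8 = 0.456.
The CYP2E1 pathway (50% of clearance) rises to 4.6× activity: 0.5 × 4.6 = 2.3.
Non-CYP routes (38%) are unchanged.
Relative clearance = 0.456 + 2.3 + 0.38 = 3.136.
Because AUC varies inversely with clearance, the combined effect is 1 / 3.136 = 0.319.

0.319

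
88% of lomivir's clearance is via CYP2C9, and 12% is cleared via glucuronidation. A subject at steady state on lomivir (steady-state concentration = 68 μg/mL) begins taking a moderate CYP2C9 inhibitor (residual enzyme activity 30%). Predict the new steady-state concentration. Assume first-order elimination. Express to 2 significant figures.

1.8 × 10² μg/mL

The CYP2C9 pathway (88% of clearance) drops to 0.3× activity: 0.88 × 0.3 = 0.264.
The remaining 12% of clearance is unaffected.
New clearance relative to baseline: 0.264 + 0.12 = 0.384.
New steady-state concentration = baseline ÷ relative clearance = 68 / 0.384 = 1.8 × 10² μg/mL.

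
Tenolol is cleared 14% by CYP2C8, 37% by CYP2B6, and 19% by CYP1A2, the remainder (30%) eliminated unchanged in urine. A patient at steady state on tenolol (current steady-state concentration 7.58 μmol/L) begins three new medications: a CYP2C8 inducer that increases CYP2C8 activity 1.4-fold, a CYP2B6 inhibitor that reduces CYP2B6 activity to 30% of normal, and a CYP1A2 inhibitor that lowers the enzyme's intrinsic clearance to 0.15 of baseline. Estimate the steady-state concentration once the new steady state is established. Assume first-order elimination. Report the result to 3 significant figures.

11.9 μmol/L

CYP2C8: 0.14 × 1.4 = 0.196
CYP2B6: 0.37 × 0.3 = 0.111
CYP1A2: 0.19 × 0.15 = 0.0285
Other: 0.3 (unchanged)
Relative clearance = 0.196 + 0.111 + 0.0285 + 0.3 = 0.6355.
Steady-state concentration ∝ 1/CL: new value = 7.58 / 0.6355 = 11.9 μmol/L.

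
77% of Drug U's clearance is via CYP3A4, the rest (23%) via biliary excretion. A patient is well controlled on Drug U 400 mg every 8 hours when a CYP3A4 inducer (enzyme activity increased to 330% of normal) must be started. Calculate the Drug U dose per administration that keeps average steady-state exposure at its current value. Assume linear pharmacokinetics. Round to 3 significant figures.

The CYP3A4 pathway (77% of clearance) increases to 3.3× activity: 0.77 × 3.3 = 2.541.
Non-CYP routes (23%) are unchanged.
Relative clearance = 2.541 + 0.23 = 2.771.
Exposure is unchanged when dose changes in proportion to clearance. New dose = 400 mg × 2.771 = 1.11 × 10³ mg.

1.11 × 10³ mg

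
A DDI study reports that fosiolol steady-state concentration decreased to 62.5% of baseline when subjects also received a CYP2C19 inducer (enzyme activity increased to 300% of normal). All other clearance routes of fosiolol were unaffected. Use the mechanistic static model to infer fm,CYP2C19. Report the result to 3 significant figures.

0.300

CL'/CL = 1 / 0.625 = 1.6
3·fm + (1 − fm) = 1.6
fm = (1.6 − 1) / (3 − 1) = 0.300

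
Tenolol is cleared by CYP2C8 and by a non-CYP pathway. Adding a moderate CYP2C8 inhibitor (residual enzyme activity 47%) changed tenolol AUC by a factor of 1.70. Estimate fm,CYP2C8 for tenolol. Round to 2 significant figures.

0.78

CL'/CL = 1 / 1.70 = 0.5882
0.47·fm + (1 − fm) = 0.5882
fm = (0.5882 − 1) / (0.47 − 1) = 0.78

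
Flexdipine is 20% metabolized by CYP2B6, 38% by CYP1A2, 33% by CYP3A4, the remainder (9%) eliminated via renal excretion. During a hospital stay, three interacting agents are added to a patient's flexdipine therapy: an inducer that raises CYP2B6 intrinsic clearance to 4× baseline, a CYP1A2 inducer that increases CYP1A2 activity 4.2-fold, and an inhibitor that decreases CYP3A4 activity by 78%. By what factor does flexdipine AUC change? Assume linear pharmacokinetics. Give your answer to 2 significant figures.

CYP2B6: 0.2 × 4 = 0.8
CYP1A2: 0.38 × 4.2 = 1.596
CYP3A4: 0.33 × 0.22 = 0.0726
Other: 0.09 (unchanged)
CL_new/CL_old = 0.8 + 1.596 + 0.0726 + 0.09 = 2.5586.
Net AUC ratio = 1 / 2.5586 = 0.39.

0.39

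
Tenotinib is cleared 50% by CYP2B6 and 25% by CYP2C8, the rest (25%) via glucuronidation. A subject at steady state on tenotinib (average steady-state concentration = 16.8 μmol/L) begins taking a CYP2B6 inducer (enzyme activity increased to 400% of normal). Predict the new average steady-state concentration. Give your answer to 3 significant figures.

CYP2B6: 0.5 × 4 = 2
CYP2C8: 0.25 (unchanged)
Other: 0.25 (unchanged)
CL_new/CL_old = 2 + 0.25 + 0.25 = 2.5.
With dosing unchanged, average steady-state concentration scales as 1/CL: 16.8 / 2.5 = 6.72 μmol/L.

6.72 μmol/L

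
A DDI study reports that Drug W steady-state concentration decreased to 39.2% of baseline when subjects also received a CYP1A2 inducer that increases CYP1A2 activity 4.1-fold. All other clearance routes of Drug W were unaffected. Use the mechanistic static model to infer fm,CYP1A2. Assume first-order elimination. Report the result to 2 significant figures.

Call the CYP1A2 fraction fm. After the interaction, CL_new/CL_old = fm × 4.1 + (1 − fm).
Steady-state concentration ratio = 1 / (new CL fraction), so new CL fraction = 1 / 0.392 = 2.551.
fm × 4.1 + 1 − fm = 2.551  ⇒  fm × (4.1 − 1) = 1.551  ⇒  fm = 0.50.

0.50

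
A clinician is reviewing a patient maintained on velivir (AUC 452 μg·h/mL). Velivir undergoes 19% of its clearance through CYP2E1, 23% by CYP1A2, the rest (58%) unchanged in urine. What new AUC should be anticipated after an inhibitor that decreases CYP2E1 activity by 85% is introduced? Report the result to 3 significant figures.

CYP2E1: 0.19 × 0.15 = 0.0285
CYP1A2: 0.23 (unchanged)
Other: 0.58 (unchanged)
New clearance relative to baseline: 0.0285 + 0.23 + 0.58 = 0.8385.
AUC ∝ 1/CL, so new value = 452 / 0.8385 = 539 μg·h/mL.

539 μg·h/mL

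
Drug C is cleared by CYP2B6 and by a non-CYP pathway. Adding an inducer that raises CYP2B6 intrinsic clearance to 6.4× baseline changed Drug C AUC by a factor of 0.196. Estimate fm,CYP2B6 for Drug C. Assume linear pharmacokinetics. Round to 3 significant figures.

CL'/CL = 1 / 0.196 = 5.102
6.4·fm + (1 − fm) = 5.102
fm = (5.102 − 1) / (6.4 − 1) = 0.760

0.760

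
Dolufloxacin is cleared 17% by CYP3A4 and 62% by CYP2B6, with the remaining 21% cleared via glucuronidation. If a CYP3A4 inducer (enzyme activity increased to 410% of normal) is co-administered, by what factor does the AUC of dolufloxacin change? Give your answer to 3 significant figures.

0.655

CYP3A4: 0.17 × 4.1 = 0.697
CYP2B6: 0.62 (unchanged)
Other: 0.21 (unchanged)
CL_new/CL_old = 0.697 + 0.62 + 0.21 = 1.527.
AUC is inversely proportional to clearance, so the fold-change is 1 / 1.527 = 0.655.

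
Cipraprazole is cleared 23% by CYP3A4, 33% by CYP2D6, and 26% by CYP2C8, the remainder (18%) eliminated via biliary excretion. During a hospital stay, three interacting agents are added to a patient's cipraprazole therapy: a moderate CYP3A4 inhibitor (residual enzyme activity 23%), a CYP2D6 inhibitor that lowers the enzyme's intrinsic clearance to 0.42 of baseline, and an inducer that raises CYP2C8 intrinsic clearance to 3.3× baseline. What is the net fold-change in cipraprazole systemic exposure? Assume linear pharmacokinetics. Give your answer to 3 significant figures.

0.813

CYP3A4: 0.23 × 0.23 = 0.0529
CYP2D6: 0.33 × 0.42 = 0.1386
CYP2C8: 0.26 × 3.3 = 0.858
Other: 0.18 (unchanged)
New clearance relative to baseline: 0.0529 + 0.1386 + 0.858 + 0.18 = 1.2295.
Because systemic exposure varies inversely with clearance, the combined effect is 1 / 1.2295 = 0.813.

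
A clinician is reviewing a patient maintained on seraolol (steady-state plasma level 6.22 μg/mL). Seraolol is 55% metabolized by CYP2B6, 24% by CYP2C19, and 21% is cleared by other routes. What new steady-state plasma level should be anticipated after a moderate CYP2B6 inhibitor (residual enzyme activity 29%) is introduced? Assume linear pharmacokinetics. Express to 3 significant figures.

10.2 μg/mL

The CYP2B6 pathway (55% of clearance) is reduced to 0.29× activity: 0.55 × 0.29 = 0.1595.
CYP2C19 (24%) and the residual 21% are unaffected.
Relative clearance = 0.1595 + 0.24 + 0.21 = 0.6095.
With dosing unchanged, steady-state plasma level scales as 1/CL: 6.22 / 0.6095 = 10.2 μg/mL.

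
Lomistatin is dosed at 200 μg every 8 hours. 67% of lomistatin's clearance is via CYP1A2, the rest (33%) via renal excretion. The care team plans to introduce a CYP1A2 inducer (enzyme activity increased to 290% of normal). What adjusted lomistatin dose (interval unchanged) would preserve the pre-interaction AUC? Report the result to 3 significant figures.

The CYP1A2 pathway (67% of clearance) rises to 2.9× activity: 0.67 × 2.9 = 1.943.
The remaining 33% of clearance is unaffected.
CL_new/CL_old = 1.943 + 0.33 = 2.273.
Exposure is unchanged when dose changes in proportion to clearance. New dose = 200 μg × 2.273 = 455 μg.

455 μg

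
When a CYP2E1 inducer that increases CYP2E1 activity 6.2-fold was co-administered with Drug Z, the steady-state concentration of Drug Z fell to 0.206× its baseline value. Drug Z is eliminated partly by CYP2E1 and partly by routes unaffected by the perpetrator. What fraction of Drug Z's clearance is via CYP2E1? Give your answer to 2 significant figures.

Call the CYP2E1 fraction fm. After the interaction, CL_new/CL_old = fm × 6.2 + (1 − fm).
Steady-state concentration ratio = 1 / (new CL fraction), so new CL fraction = 1 / 0.206 = 4.854.
fm × 6.2 + 1 − fm = 4.854  ⇒  fm × (6.2 − 1) = 3.854  ⇒  fm = 0.74.

0.74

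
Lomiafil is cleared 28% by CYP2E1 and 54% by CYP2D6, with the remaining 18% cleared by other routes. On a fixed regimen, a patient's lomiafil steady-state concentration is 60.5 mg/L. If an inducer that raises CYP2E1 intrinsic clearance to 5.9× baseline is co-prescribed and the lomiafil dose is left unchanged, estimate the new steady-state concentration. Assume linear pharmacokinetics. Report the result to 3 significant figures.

25.5 mg/L

The CYP2E1 pathway (28% of clearance) is boosted to 5.9× activity: 0.28 × 5.9 = 1.652.
CYP2D6 (54%) and the residual 18% are unaffected.
New clearance relative to baseline: 1.652 + 0.54 + 0.18 = 2.372.
With dosing unchanged, steady-state concentration scales as 1/CL: 60.5 / 2.372 = 25.5 mg/L.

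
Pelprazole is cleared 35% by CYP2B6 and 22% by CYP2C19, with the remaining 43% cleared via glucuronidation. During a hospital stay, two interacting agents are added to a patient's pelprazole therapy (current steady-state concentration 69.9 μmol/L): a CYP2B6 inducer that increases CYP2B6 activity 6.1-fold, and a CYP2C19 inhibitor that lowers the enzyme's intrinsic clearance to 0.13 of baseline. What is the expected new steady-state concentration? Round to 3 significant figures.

27.0 μmol/L

The CYP2B6 pathway (35% of clearance) is boosted to 6.1× activity: 0.35 × 6.1 = 2.135.
The CYP2C19 pathway (22% of clearance) is reduced to 0.13× activity: 0.22 × 0.13 = 0.0286.
Non-CYP routes (43%) are unchanged.
New clearance relative to baseline: 2.135 + 0.0286 + 0.43 = 2.5936.
Dividing the baseline by the relative clearance: 69.9 / 2.5936 = 27.0 μmol/L.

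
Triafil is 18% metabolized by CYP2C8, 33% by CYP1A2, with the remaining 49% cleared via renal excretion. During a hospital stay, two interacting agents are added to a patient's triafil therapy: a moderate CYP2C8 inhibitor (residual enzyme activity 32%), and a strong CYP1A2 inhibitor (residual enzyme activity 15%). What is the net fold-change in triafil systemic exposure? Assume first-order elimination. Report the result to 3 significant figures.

1.67

The CYP2C8 pathway (18% of clearance) drops to 0.32× activity: 0.18 × 0.32 = 0.0576.
The CYP1A2 pathway (33% of clearance) drops to 0.15× activity: 0.33 × 0.15 = 0.0495.
Non-CYP routes (49%) are unchanged.
New clearance relative to baseline: 0.0576 + 0.0495 + 0.49 = 0.5971.
Systemic exposure ∝ 1/CL: fold-change = 1 / 0.5971 = 1.67.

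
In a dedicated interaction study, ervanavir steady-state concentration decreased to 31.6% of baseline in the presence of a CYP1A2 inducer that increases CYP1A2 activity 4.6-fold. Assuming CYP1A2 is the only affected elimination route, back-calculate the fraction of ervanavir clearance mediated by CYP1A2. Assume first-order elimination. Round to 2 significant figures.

Write x for the fraction cleared via CYP1A2. The observed steady-state concentration change means clearance rose to 1/0.316 = 3.165 of baseline.
Setting x·4.6 + (1 − x) = 3.165 and solving: x = (3.165 − 1)/(4.6 − 1) = 0.60.

0.60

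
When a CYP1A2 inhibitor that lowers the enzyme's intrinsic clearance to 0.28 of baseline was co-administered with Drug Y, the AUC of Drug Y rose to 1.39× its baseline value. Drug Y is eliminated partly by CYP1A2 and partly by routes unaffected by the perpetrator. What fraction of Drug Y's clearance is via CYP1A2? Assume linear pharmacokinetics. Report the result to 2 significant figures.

CL'/CL = 1 / 1.39 = 0.7194
0.28·fm + (1 − fm) = 0.7194
fm = (0.7194 − 1) / (0.28 − 1) = 0.39

0.39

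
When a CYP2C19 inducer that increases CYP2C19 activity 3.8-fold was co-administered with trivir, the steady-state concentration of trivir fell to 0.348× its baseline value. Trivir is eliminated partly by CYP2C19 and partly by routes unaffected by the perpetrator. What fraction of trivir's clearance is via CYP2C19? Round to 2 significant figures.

0.67

Write x for the fraction cleared via CYP2C19. The observed steady-state concentration change means clearance rose to 1/0.348 = 2.874 of baseline.
Only the CYP2C19 route changed, so 2.874 = x·3.8 + (1 − x), giving x = 0.67.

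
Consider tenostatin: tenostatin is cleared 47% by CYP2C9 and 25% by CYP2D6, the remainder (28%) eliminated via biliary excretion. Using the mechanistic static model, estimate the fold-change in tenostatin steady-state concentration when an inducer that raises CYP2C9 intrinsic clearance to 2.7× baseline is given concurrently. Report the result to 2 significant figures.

The CYP2C9 pathway (47% of clearance) is boosted to 2.7× activity: 0.47 × 2.7 = 1.269.
CYP2D6 (25%) and the residual 28% are unaffected.
CL_new/CL_old = 1.269 + 0.25 + 0.28 = 1.799.
Steady-state concentration is inversely proportional to clearance, so the fold-change is 1 / 1.799 = 0.56.

0.56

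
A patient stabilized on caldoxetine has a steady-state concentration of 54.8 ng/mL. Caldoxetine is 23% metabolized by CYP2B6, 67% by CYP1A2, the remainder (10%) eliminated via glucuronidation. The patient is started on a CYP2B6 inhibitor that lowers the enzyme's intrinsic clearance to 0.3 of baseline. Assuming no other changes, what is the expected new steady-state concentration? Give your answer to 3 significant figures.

The CYP2B6 pathway (23% of clearance) falls to 0.3× activity: 0.23 × 0.3 = 0.069.
CYP1A2 (67%) and the residual 10% are unaffected.
Relative clearance = 0.069 + 0.67 + 0.1 = 0.839.
Steady-state concentration ∝ 1/CL, so new value = 54.8 / 0.839 = 65.3 ng/mL.

65.3 ng/mL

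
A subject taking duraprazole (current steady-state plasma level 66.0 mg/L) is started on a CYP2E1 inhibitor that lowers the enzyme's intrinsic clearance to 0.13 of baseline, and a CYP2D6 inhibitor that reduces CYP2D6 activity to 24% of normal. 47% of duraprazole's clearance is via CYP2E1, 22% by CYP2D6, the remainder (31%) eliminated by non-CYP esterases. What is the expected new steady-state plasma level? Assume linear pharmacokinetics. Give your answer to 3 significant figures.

156 mg/L

The CYP2E1 pathway (47% of clearance) drops to 0.13× activity: 0.47 × 0.13 = 0.0611.
The CYP2D6 pathway (22% of clearance) is reduced to 0.24× activity: 0.22 × 0.24 = 0.0528.
The remaining 31% of clearance is unaffected.
Relative clearance = 0.0611 + 0.0528 + 0.31 = 0.4239.
New steady-state plasma level = 66.0 / 0.4239 = 156 mg/L (concentration scales inversely with clearance).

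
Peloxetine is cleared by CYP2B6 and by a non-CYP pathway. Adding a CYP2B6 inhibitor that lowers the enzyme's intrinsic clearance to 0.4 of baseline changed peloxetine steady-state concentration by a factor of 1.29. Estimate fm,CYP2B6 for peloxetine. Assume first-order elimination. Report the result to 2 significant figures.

0.37

CL'/CL = 1 / 1.29 = 0.7752
0.4·fm + (1 − fm) = 0.7752
fm = (0.7752 − 1) / (0.4 − 1) = 0.37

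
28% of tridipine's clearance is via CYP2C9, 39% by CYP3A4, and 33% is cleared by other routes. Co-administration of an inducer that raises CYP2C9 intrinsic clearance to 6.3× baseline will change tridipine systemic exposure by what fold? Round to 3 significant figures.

0.403

The CYP2C9 pathway (28% of clearance) rises to 6.3× activity: 0.28 × 6.3 = 1.764.
CYP3A4 (39%) and the residual 33% are unaffected.
CL_new/CL_old = 1.764 + 0.39 + 0.33 = 2.484.
Since systemic exposure ∝ 1/CL, the ratio is 1 / 2.484 = 0.403.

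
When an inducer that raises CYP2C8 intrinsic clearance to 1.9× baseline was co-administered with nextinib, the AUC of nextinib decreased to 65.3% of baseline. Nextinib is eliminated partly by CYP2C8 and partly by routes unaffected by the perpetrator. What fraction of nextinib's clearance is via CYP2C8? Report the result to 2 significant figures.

CL'/CL = 1 / 0.653 = 1.531
1.9·fm + (1 − fm) = 1.531
fm = (1.531 − 1) / (1.9 − 1) = 0.59

0.59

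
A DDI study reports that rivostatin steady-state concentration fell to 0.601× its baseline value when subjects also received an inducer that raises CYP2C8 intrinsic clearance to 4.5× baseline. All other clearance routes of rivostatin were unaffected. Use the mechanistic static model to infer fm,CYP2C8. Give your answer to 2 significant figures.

Call the CYP2C8 fraction fm. After the interaction, CL_new/CL_old = fm × 4.5 + (1 − fm).
Steady-state concentration ratio = 1 / (new CL fraction), so new CL fraction = 1 / 0.601 = 1.664.
fm × 4.5 + 1 − fm = 1.664  ⇒  fm × (4.5 − 1) = 0.6639  ⇒  fm = 0.19.

0.19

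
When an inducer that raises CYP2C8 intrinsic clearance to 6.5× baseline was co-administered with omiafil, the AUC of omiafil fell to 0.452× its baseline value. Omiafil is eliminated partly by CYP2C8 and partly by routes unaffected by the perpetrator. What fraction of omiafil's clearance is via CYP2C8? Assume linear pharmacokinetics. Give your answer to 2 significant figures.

0.22

Let x = fm,CYP2C8. Because AUC ∝ 1/CL, relative clearance rose to 1/0.452 = 2.212.
Setting x·6.5 + (1 − x) = 2.212 and solving: x = (2.212 − 1)/(6.5 − 1) = 0.22.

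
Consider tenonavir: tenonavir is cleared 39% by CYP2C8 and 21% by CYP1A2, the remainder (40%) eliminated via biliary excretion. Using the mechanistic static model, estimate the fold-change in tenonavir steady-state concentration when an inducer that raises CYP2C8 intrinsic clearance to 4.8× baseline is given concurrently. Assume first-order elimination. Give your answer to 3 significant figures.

0.403

The CYP2C8 pathway (39% of clearance) is boosted to 4.8× activity: 0.39 × 4.8 = 1.872.
CYP1A2 (21%) and the residual 40% are unaffected.
CL_new/CL_old = 1.872 + 0.21 + 0.4 = 2.482.
Since steady-state concentration ∝ 1/CL, the ratio is 1 / 2.482 = 0.403.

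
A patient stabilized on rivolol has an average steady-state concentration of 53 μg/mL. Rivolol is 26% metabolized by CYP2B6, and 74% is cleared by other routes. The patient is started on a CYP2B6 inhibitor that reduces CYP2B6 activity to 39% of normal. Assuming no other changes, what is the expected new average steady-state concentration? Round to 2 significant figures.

63 μg/mL

The CYP2B6 pathway (26% of clearance) falls to 0.39× activity: 0.26 × 0.39 = 0.1014.
The remaining 74% of clearance is unaffected.
Relative clearance = 0.1014 + 0.74 = 0.8414.
With dosing unchanged, average steady-state concentration scales as 1/CL: 53 / 0.8414 = 63 μg/mL.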